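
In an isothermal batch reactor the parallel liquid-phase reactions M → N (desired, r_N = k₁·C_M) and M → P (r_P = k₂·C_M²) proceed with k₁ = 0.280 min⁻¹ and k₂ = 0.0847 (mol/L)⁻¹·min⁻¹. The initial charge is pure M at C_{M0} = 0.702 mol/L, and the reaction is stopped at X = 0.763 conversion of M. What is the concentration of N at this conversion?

0.474 mol/L

C_M = C_{M0}(1−X) = 0.1664 mol/L.
Along a PFR/batch, dC_N/dC_M = −r_N/(r_N+r_P) = −k₁/(k₁+k₂·C_M).
Integrating from C_{M0} to C_M: C_N = (0.280/0.0847)·ln[(0.280+0.0847·0.702)/(0.280+0.0847·0.166)] = 3.306·ln(0.3395/0.2941) = 0.4743 mol/L.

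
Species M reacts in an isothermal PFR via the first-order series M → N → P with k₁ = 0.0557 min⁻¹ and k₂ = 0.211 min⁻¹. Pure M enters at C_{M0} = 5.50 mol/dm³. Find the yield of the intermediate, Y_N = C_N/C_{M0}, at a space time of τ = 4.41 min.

For first-order series with pure M initially, C_N(τ) = k₁C_{M0}/(k₂−k₁)·(e^(−k₁τ) − e^(−k₂τ)).
e^(−k₁τ) = e^(−0.0557×4.41) = e^(−0.2456) = 0.7822; e^(−k₂τ) = e^(−0.9305) = 0.3944.
C_N = 0.0557×5.50/(0.211−0.0557) × (0.7822−0.3944) = 1.973×0.3879 = 0.7651 mol/dm³.
Y_N = C_N/C_{M0} = 0.7651/5.50 = 0.139.

0.139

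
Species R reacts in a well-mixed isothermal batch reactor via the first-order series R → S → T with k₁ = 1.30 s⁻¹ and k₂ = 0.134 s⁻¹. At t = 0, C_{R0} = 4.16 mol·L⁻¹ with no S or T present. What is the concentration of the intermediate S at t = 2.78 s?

3.07 mol·L⁻¹

The intermediate concentration in a first-order A→B→C sequence is C_S = k₁C_{R0}(e^(−k₁t) − e^(−k₂t))/(k₂−k₁).
e^(−k₁t) = e^(−1.30×2.78) = e^(−3.614) = 0.02694; e^(−k₂t) = e^(−0.3725) = 0.6890.
C_S = 1.30×4.16/(0.134−1.30) × (0.02694−0.6890) = (-4.638)×(-0.6621) = 3.071 mol·L⁻¹.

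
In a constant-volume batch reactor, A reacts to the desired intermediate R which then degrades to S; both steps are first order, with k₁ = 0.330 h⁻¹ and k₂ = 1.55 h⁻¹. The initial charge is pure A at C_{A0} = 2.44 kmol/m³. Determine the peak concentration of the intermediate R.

0.342 kmol/m³

Evaluating C_R at t_opt = ln(k₂/k₁)/(k₂−k₁) gives C_{R,max}/C_{A0} = (k₁/k₂)^[k₂/(k₂−k₁)].
= (0.330/1.55)^(1.55/(1.55−0.330)) = (0.2129)^(1.270) = 0.1401.
C_{R,max} = 0.1401×2.44 = 0.342 kmol/m³.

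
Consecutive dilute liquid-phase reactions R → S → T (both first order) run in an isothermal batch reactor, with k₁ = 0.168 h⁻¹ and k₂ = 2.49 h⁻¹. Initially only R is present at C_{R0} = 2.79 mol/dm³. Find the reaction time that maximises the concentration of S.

1.16 h

For first-order series the maximum of C_S occurs at t_opt = ln(k₂/k₁)/(k₂−k₁).
= ln(2.49/0.168)/(2.49−0.168) = ln(14.82)/2.322 = 2.696/2.322 = 1.16 h.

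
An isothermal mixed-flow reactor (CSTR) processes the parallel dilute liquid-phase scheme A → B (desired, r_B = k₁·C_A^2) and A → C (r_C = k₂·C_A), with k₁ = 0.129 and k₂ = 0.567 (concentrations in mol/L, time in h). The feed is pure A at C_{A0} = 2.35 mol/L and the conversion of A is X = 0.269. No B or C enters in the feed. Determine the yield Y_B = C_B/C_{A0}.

Exit C_A = C_{A0}(1−X) = 2.35×0.731 = 1.718 mol/L.
In a CSTR the entire volume is at exit conditions, so r_B = 0.129×1.718^2 = 0.3807 and r_C = 0.567×1.718 = 0.9740.
Fraction of consumed A going to B: r_B/(r_B+r_C) = 0.2810.
C_B = 0.2810·C_{A0}·X = 0.2810×2.35×0.269 = 0.178 mol/L; Y_B = C_B/C_{A0} = 0.0756.

0.0756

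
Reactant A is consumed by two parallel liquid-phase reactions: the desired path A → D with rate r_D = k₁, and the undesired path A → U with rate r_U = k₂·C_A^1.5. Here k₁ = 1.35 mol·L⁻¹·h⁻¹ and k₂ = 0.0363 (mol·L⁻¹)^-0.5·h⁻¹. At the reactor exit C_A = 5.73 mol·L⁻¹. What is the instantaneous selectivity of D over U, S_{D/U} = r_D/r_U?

2.71

S_{D/U} = r_D/r_U = (k₁)/(k₂·C_A^1.5) = (k₁/k₂)·C_A^-1.5.
= (1.35) / (0.0363×5.730^1.5) = 1.350/0.4979 = 2.71.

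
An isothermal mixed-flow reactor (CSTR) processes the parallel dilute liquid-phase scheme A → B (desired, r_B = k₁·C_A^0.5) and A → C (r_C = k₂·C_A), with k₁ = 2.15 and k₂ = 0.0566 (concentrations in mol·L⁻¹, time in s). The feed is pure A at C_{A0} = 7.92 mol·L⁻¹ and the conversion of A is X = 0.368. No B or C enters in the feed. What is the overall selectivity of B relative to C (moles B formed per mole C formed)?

17.0

Exit C_A = C_{A0}(1−X) = 7.92×0.632 = 5.005 mol·L⁻¹.
In a CSTR the entire volume is at exit conditions, so r_B = 2.15×5.005^0.5 = 4.810 and r_C = 0.0566×5.005 = 0.2833.
Overall selectivity = C_B/C_C = r_Bτ/(r_Cτ) = r_B/r_C = 17.0.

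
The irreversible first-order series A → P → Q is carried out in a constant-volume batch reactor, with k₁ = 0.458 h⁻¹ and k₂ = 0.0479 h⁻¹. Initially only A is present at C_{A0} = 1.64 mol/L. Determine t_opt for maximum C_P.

5.51 h

Setting dC_P/dt = 0 gives t_opt = ln(k₂/k₁)/(k₂−k₁).
= ln(0.0479/0.458)/(0.0479−0.458) = ln(0.1046)/-0.4101 = -2.258/-0.4101 = 5.51 h.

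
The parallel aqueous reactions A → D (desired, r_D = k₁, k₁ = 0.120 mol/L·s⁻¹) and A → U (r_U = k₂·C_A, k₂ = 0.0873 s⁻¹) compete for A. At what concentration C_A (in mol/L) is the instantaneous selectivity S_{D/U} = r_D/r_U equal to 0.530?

2.59 mol/L

S_{D/U} = (k₁/k₂)·C_A⁻¹ ⇒ C_A = (S·k₂/k₁)^(-1).
= (0.530×0.0873/0.120)^(-1) = (0.3856)^(-1) = 2.59 mol/L.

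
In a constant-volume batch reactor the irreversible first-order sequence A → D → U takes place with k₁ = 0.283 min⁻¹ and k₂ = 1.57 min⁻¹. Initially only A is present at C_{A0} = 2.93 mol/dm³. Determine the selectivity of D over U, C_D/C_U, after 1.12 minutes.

For first-order series with pure A initially, C_D(t) = k₁C_{A0}/(k₂−k₁)·(e^(−k₁t) − e^(−k₂t)).
e^(−k₁t) = e^(−0.283×1.12) = e^(−0.3170) = 0.7284; e^(−k₂t) = e^(−1.758) = 0.1723.
C_D = 0.283×2.93/(1.57−0.283) × (0.7284−0.1723) = 0.6443×0.5560 = 0.3582 mol/dm³.
C_A = C_{A0}e^(−k₁t) = 2.134 mol/dm³, so C_U = C_{A0}−C_A−C_D = 0.4377 mol/dm³; C_D/C_U = 0.819.

0.819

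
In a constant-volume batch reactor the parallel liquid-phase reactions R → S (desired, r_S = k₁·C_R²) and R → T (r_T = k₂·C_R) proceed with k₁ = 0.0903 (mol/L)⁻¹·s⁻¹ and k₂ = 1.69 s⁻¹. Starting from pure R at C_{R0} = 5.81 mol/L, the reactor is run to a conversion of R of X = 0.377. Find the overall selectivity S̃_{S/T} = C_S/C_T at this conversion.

C_R = C_{R0}(1−X) = 3.620 mol/L.
Along a PFR/batch, dC_T/dC_R = −r_T/(r_S+r_T) = −k₂/(k₂+k₁·C_R).
Integrating from C_{R0} to C_R: C_T = (1.69/0.0903)·ln[(1.69+0.0903·5.81)/(1.69+0.0903·3.62)] = 18.72·ln(2.215/2.017) = 1.751 mol/L.
Then C_S = (C_{R0}−C_R) − C_T = 2.190 − 1.751 = 0.4395 mol/L.
S̃_{S/T} = C_S/C_T = 0.4395/1.751 = 0.251.

0.251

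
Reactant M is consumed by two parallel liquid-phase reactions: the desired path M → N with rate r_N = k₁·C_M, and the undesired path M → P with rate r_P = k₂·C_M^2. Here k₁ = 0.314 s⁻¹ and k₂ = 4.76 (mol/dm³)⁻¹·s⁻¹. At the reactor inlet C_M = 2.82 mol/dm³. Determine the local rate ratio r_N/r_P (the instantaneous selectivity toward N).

0.0234

S_{N/P} = r_N/r_P = (k₁·C_M)/(k₂·C_M^2) = (k₁/k₂)·C_M⁻¹.
= (0.314×2.820) / (4.76×2.820^2) = 0.8855/37.85 = 0.0234.
The undesired path is higher order in M, so low C_M (CSTR or dilute feed) favours N.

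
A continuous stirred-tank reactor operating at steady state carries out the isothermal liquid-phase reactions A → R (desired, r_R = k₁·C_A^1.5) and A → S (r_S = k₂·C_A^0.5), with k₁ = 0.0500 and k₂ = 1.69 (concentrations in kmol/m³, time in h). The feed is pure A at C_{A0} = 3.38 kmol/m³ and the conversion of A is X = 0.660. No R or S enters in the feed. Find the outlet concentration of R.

Exit C_A = C_{A0}(1−X) = 3.38×0.340 = 1.149 kmol/m³.
A CSTR operates uniformly at the exit composition, giving r_R = 0.06160 and r_S = 1.812 (each k·C_A^n at C_A = 1.149).
Fraction of consumed A going to R: r_R/(r_R+r_S) = 0.03288.
C_R = 0.03288·C_{A0}·X = 0.03288×3.38×0.660 = 0.0734 kmol/m³.

0.0734 kmol/m³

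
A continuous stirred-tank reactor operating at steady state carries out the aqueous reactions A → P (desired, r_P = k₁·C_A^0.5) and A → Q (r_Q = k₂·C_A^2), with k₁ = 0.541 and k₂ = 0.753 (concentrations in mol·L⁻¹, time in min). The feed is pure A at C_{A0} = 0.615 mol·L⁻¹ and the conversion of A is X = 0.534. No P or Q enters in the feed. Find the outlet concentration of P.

0.271 mol·L⁻¹

Exit C_A = C_{A0}(1−X) = 0.615×0.466 = 0.2866 mol·L⁻¹.
Rates in a CSTR are evaluated at the outlet concentration: r_P = 0.541×0.2866^0.5 = 0.2896, r_Q = 0.753×0.2866^2 = 0.06185.
Fraction of consumed A going to P: r_P/(r_P+r_Q) = 0.8240.
C_P = 0.8240·C_{A0}·X = 0.8240×0.615×0.534 = 0.271 mol·L⁻¹.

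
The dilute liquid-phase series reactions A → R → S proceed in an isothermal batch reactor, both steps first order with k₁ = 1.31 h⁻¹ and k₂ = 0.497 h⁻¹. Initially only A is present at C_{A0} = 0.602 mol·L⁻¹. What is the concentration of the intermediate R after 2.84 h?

0.213 mol·L⁻¹

Solving the coupled first-order balances gives C_R(t) = [k₁/(k₂−k₁)]·C_{A0}·(e^(−k₁t) − e^(−k₂t)).
e^(−k₁t) = e^(−1.31×2.84) = e^(−3.720) = 0.02422; e^(−k₂t) = e^(−1.411) = 0.2438.
C_R = 1.31×0.602/(0.497−1.31) × (0.02422−0.2438) = (-0.9700)×(-0.2196) = 0.2130 mol·L⁻¹.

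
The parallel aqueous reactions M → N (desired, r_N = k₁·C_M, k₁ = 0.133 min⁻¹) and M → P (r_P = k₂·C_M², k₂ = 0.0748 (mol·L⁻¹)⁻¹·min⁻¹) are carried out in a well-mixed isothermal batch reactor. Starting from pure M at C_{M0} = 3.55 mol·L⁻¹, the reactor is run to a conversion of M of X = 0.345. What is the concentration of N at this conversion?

0.464 mol·L⁻¹

C_M = C_{M0}(1−X) = 2.325 mol·L⁻¹.
Along a PFR/batch, dC_N/dC_M = −r_N/(r_N+r_P) = −k₁/(k₁+k₂·C_M).
Integrating from C_{M0} to C_M: C_N = (0.133/0.0748)·ln[(0.133+0.0748·3.55)/(0.133+0.0748·2.33)] = 1.778·ln(0.3985/0.3069) = 0.4644 mol·L⁻¹.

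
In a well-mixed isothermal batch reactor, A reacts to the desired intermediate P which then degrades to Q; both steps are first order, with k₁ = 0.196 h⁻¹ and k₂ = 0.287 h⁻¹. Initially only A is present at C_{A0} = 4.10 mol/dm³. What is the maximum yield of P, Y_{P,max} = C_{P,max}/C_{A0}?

0.300

At the optimum, C_{P,max}/C_{A0} = (k₁/k₂)^[k₂/(k₂−k₁)].
= (0.196/0.287)^(0.287/(0.287−0.196)) = (0.6829)^(3.154) = 0.3004.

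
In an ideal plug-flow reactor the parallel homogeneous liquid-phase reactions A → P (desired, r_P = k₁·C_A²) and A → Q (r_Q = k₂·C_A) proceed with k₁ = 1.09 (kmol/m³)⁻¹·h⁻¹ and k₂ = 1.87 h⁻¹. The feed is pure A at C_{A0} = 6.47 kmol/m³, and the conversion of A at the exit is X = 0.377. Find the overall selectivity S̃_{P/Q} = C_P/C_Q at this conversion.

C_A = C_{A0}(1−X) = 4.031 kmol/m³.
Along a PFR/batch, dC_Q/dC_A = −r_Q/(r_P+r_Q) = −k₂/(k₂+k₁·C_A).
Integrating from C_{A0} to C_A: C_Q = (1.87/1.09)·ln[(1.87+1.09·6.47)/(1.87+1.09·4.03)] = 1.716·ln(8.922/6.264) = 0.6070 kmol/m³.
Then C_P = (C_{A0}−C_A) − C_Q = 2.439 − 0.6070 = 1.832 kmol/m³.
S̃_{P/Q} = C_P/C_Q = 1.832/0.6070 = 3.02.

3.02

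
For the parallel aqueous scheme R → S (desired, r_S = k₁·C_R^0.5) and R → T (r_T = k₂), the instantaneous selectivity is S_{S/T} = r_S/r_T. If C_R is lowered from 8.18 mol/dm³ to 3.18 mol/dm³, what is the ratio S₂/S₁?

0.624

S_{S/T} = (k₁/k₂)·C_R^0.5, so S₂/S₁ = (C_{R,2}/C_{R,1})^0.5.
= (3.18/8.18)^0.5 = (0.3888)^0.5 = 0.624.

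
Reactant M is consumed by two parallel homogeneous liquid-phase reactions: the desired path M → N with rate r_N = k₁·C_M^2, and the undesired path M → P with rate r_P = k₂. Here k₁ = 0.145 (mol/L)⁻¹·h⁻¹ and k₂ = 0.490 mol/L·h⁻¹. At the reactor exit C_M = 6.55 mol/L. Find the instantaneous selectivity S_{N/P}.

12.7

S_{N/P} = r_N/r_P = (k₁·C_M^2)/(k₂) = (k₁/k₂)·C_M^2.
= (0.145×6.550^2) / (0.490) = 6.221/0.4900 = 12.7.
Since the desired path is higher order in M, keeping C_M high (PFR or concentrated feed) favours N.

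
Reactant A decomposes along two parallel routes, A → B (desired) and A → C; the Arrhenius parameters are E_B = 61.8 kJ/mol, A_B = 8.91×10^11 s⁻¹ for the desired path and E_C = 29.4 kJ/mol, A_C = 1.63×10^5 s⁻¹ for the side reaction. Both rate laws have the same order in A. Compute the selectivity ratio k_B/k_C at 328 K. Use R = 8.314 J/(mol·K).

k_B/k_C = (A_B/A_C)·exp[−(E_B−E_C)/(RT)] = (A_B/A_C)·exp[(E_C−E_B)/(RT)].
(E_C−E_B)/(RT) = (29.4−61.8)×10³/(8.314×328) = -32400/2727 = -11.88.
k_B/k_C = (8.91×10^11/1.63×10^5)·exp(-11.88) = 5.466×10^6 × 6.919×10^-6 = 37.8.

37.8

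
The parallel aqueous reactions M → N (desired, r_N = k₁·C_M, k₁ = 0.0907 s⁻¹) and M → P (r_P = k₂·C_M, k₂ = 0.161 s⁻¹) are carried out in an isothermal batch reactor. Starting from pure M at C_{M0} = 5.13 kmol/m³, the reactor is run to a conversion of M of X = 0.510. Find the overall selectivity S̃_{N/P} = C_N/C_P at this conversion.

C_M = C_{M0}(1−X) = 2.514 kmol/m³.
Both paths are first order in M, so the instantaneous fraction to N is constant: dC_N/d(−C_M) = k₁/(k₁+k₂) = 0.3603.
C_N = 0.3603·(C_{M0}−C_M) = 0.3603×2.616 = 0.943 kmol/m³.
C_P = (C_{M0}−C_M)−C_N = 1.674 kmol/m³; S̃_{N/P} = 0.9428/1.674 = 0.563.

0.563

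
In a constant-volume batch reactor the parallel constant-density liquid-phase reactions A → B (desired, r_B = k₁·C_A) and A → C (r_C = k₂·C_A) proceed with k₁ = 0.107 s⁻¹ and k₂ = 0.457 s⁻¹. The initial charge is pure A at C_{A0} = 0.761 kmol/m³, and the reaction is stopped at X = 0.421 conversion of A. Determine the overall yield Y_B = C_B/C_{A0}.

0.0799

C_A = C_{A0}(1−X) = 0.4406 kmol/m³.
Both paths are first order in A, so the instantaneous fraction to B is constant: dC_B/d(−C_A) = k₁/(k₁+k₂) = 0.1897.
C_B = 0.1897·(C_{A0}−C_A) = 0.1897×0.3204 = 0.0608 kmol/m³.
Y_B = C_B/C_{A0} = 0.06078/0.761 = 0.0799.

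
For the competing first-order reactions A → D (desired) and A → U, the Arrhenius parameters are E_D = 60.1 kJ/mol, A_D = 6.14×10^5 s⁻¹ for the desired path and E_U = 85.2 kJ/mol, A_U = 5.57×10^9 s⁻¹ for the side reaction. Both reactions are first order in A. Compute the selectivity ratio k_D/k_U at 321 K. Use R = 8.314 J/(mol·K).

k_D/k_U = (A_D/A_U)·exp[−(E_D−E_U)/(RT)] = (A_D/A_U)·exp[(E_U−E_D)/(RT)].
(E_U−E_D)/(RT) = (85.2−60.1)×10³/(8.314×321) = 25100/2669 = 9.405.
k_D/k_U = (6.14×10^5/5.57×10^9)·exp(9.405) = 1.102×10^-4 × 12149 = 1.34.
Since E_D < E_U, lowering the temperature improves selectivity toward D.

1.34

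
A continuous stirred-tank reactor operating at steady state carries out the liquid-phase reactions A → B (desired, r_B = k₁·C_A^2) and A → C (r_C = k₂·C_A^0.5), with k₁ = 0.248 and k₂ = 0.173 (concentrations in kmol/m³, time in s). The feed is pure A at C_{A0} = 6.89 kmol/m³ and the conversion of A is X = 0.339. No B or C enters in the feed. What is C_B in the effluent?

2.18 kmol/m³

Exit C_A = C_{A0}(1−X) = 6.89×0.661 = 4.554 kmol/m³.
Rates in a CSTR are evaluated at the outlet concentration: r_B = 0.248×4.554^2 = 5.144, r_C = 0.173×4.554^0.5 = 0.3692.
Fraction of consumed A going to B: r_B/(r_B+r_C) = 0.9330.
C_B = 0.9330·C_{A0}·X = 0.9330×6.89×0.339 = 2.18 kmol/m³.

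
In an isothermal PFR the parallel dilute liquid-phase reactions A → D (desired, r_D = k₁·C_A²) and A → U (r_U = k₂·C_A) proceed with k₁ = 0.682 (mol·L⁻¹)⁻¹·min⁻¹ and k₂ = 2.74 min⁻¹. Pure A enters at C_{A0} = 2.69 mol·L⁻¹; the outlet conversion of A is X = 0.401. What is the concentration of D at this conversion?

C_A = C_{A0}(1−X) = 1.611 mol·L⁻¹.
Along a PFR/batch, dC_U/dC_A = −r_U/(r_D+r_U) = −k₂/(k₂+k₁·C_A).
Integrating from C_{A0} to C_A: C_U = (2.74/0.682)·ln[(2.74+0.682·2.69)/(2.74+0.682·1.61)] = 4.018·ln(4.575/3.839) = 0.7044 mol·L⁻¹.
Then C_D = (C_{A0}−C_A) − C_U = 1.079 − 0.7044 = 0.3743 mol·L⁻¹.

0.374 mol·L⁻¹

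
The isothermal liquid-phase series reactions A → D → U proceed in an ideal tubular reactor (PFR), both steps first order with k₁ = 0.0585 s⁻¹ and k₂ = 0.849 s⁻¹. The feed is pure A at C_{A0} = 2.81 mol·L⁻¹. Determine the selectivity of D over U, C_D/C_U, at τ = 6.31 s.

0.197

Solving the coupled first-order balances gives C_D(τ) = [k₁/(k₂−k₁)]·C_{A0}·(e^(−k₁τ) − e^(−k₂τ)).
e^(−k₁τ) = e^(−0.0585×6.31) = e^(−0.3691) = 0.6913; e^(−k₂τ) = e^(−5.357) = 0.004714.
C_D = 0.0585×2.81/(0.849−0.0585) × (0.6913−0.004714) = 0.2080×0.6866 = 0.1428 mol·L⁻¹.
C_A = C_{A0}e^(−k₁τ) = 1.943 mol·L⁻¹, so C_U = C_{A0}−C_A−C_D = 0.7246 mol·L⁻¹; C_D/C_U = 0.197.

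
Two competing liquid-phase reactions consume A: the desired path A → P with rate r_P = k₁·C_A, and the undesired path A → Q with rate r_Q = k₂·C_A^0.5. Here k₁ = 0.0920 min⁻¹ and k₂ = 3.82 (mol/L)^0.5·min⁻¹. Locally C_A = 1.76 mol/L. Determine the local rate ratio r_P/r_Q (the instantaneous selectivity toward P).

S_{P/Q} = r_P/r_Q = (k₁·C_A)/(k₂·C_A^0.5) = (k₁/k₂)·C_A^0.5.
= (0.0920×1.760) / (3.82×1.760^0.5) = 0.1619/5.068 = 0.0320.

0.0320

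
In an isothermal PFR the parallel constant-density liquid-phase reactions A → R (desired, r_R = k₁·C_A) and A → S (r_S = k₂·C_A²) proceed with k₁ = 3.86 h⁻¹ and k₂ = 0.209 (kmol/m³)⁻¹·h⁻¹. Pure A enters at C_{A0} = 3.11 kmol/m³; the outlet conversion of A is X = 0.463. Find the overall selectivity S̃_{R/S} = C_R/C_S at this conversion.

7.75

C_A = C_{A0}(1−X) = 1.670 kmol/m³.
Along a PFR/batch, dC_R/dC_A = −r_R/(r_R+r_S) = −k₁/(k₁+k₂·C_A).
Integrating from C_{A0} to C_A: C_R = (3.86/0.209)·ln[(3.86+0.209·3.11)/(3.86+0.209·1.67)] = 18.47·ln(4.510/4.209) = 1.275 kmol/m³.
C_S = (C_{A0}−C_A)−C_R = 0.1645 kmol/m³; S̃_{R/S} = 1.275/0.1645 = 7.75.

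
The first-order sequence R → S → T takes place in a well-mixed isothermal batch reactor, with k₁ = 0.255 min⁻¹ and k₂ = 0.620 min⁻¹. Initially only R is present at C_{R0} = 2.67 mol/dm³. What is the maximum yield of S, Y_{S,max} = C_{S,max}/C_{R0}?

0.221

For a first-order series the maximum intermediate yield is C_{S,max}/C_{R0} = (k₁/k₂)^[k₂/(k₂−k₁)].
= (0.255/0.620)^(0.620/(0.620−0.255)) = (0.4113)^(1.699) = 0.2211.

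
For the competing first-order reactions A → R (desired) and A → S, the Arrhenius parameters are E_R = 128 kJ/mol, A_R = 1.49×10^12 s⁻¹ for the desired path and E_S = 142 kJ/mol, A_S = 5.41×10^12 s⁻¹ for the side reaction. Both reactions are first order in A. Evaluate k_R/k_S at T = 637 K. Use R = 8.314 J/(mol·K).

k_R/k_S = (A_R/A_S)·exp[−(E_R−E_S)/(RT)] = (A_R/A_S)·exp[(E_S−E_R)/(RT)].
(E_S−E_R)/(RT) = (142−128)×10³/(8.314×637) = 14000/5296 = 2.643.
k_R/k_S = (1.49×10^12/5.41×10^12)·exp(2.643) = 0.2754 × 14.06 = 3.87.
Since E_R < E_S, lowering the temperature improves selectivity toward R.

3.87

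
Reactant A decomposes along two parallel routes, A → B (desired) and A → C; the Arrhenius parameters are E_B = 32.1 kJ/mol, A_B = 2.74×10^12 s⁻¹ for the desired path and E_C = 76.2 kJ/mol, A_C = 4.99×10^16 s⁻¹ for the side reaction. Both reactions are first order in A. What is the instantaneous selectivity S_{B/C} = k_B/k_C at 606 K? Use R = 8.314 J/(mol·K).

0.348

With equal orders, S_{B/C} = k_B/k_C = (A_B/A_C)·exp[(E_C−E_B)/(RT)].
(E_C−E_B)/(RT) = (76.2−32.1)×10³/(8.314×606) = 44100/5038 = 8.753.
k_B/k_C = (2.74×10^12/4.99×10^16)·exp(8.753) = 5.491×10^-5 × 6330 = 0.348.
Since E_B < E_C, lowering the temperature improves selectivity toward B.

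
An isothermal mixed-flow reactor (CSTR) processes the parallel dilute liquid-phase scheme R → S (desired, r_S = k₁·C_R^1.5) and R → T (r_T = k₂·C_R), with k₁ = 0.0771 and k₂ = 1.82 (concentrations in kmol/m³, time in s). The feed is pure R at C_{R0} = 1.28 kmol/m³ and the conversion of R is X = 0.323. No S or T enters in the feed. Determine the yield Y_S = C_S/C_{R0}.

0.0123

Exit C_R = C_{R0}(1−X) = 1.28×0.677 = 0.8666 kmol/m³.
A CSTR operates uniformly at the exit composition, giving r_S = 0.06219 and r_T = 1.577 (each k·C_R^n at C_R = 0.8666).
Fraction of consumed R going to S: r_S/(r_S+r_T) = 0.03794.
C_S = 0.03794·C_{R0}·X = 0.03794×1.28×0.323 = 0.0157 kmol/m³; Y_S = C_S/C_{R0} = 0.0123.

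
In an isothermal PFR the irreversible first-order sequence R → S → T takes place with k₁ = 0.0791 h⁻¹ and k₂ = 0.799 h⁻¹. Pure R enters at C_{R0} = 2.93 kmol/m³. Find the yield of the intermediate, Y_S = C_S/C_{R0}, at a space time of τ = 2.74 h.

Solving the coupled first-order balances gives C_S(τ) = [k₁/(k₂−k₁)]·C_{R0}·(e^(−k₁τ) − e^(−k₂τ)).
e^(−k₁τ) = e^(−0.0791×2.74) = e^(−0.2167) = 0.8051; e^(−k₂τ) = e^(−2.189) = 0.1120.
C_S = 0.0791×2.93/(0.799−0.0791) × (0.8051−0.1120) = 0.3219×0.6931 = 0.2231 kmol/m³.
Y_S = C_S/C_{R0} = 0.2231/2.93 = 0.0762.

0.0762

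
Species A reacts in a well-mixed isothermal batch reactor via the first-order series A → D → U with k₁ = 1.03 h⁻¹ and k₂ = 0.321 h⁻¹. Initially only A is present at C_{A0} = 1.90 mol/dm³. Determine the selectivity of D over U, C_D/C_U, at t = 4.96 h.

For first-order series with pure A initially, C_D(t) = k₁C_{A0}/(k₂−k₁)·(e^(−k₁t) − e^(−k₂t)).
e^(−k₁t) = e^(−1.03×4.96) = e^(−5.109) = 0.006043; e^(−k₂t) = e^(−1.592) = 0.2035.
C_D = 1.03×1.90/(0.321−1.03) × (0.006043−0.2035) = (-2.760)×(-0.1974) = 0.5450 mol/dm³.
C_A = C_{A0}e^(−k₁t) = 0.01148 mol/dm³, so C_U = C_{A0}−C_A−C_D = 1.344 mol/dm³; C_D/C_U = 0.406.

0.406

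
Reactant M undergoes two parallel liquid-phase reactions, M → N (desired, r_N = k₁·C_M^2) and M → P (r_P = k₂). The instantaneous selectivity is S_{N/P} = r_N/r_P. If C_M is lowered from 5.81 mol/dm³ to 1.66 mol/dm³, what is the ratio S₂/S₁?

0.0816

S_{N/P} = (k₁/k₂)·C_M^2, so S₂/S₁ = (C_{M,2}/C_{M,1})^2.
= (1.66/5.81)^2 = (0.2857)^2 = 0.0816.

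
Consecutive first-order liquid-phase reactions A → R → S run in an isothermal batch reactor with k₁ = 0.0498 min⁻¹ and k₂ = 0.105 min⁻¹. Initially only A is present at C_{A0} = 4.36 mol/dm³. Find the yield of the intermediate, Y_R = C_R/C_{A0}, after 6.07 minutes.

For first-order series with pure A initially, C_R(t) = k₁C_{A0}/(k₂−k₁)·(e^(−k₁t) − e^(−k₂t)).
e^(−k₁t) = e^(−0.0498×6.07) = e^(−0.3023) = 0.7391; e^(−k₂t) = e^(−0.6373) = 0.5287.
C_R = 0.0498×4.36/(0.105−0.0498) × (0.7391−0.5287) = 3.933×0.2104 = 0.8277 mol/dm³.
Y_R = C_R/C_{A0} = 0.8277/4.36 = 0.190.

0.190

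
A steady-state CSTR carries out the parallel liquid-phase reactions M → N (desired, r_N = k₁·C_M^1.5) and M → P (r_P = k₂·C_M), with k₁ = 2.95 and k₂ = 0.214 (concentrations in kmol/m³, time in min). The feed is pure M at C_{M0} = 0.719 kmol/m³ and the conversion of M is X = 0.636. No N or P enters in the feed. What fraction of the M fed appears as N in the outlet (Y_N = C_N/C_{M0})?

Exit C_M = C_{M0}(1−X) = 0.719×0.364 = 0.2617 kmol/m³.
Rates in a CSTR are evaluated at the outlet concentration: r_N = 2.95×0.2617^1.5 = 0.3950, r_P = 0.214×0.2617 = 0.05601.
Fraction of consumed M going to N: r_N/(r_N+r_P) = 0.8758.
C_N = 0.8758·C_{M0}·X = 0.8758×0.719×0.636 = 0.400 kmol/m³; Y_N = C_N/C_{M0} = 0.557.

0.557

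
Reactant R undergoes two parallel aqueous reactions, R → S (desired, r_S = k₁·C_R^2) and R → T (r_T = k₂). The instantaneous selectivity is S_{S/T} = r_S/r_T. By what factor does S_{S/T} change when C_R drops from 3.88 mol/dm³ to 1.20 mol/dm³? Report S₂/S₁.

S_{S/T} = (k₁/k₂)·C_R^2, so S₂/S₁ = (C_{R,2}/C_{R,1})^2.
= (1.20/3.88)^2 = (0.3093)^2 = 0.0957.
Selectivity toward S falls as C_R falls — high-concentration operation is favoured.

0.0957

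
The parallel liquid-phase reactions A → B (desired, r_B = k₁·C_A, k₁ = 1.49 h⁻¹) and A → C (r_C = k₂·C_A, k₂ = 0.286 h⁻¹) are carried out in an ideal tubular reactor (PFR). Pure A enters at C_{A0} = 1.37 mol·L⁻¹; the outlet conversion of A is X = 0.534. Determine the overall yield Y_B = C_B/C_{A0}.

C_A = C_{A0}(1−X) = 0.6384 mol·L⁻¹.
Both paths are first order in A, so the instantaneous fraction to B is constant: dC_B/d(−C_A) = k₁/(k₁+k₂) = 0.8390.
C_B = 0.8390·(C_{A0}−C_A) = 0.8390×0.7316 = 0.614 mol·L⁻¹.
Y_B = C_B/C_{A0} = 0.6138/1.37 = 0.448.

0.448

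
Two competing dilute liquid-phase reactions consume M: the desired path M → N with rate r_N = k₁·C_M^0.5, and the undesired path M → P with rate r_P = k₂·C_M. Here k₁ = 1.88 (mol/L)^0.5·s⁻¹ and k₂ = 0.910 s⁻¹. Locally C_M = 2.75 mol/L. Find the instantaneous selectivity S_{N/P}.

1.25

S_{N/P} = r_N/r_P = (k₁·C_M^0.5)/(k₂·C_M) = (k₁/k₂)·C_M^-0.5.
= (1.88×2.750^0.5) / (0.910×2.750) = 3.118/2.502 = 1.25.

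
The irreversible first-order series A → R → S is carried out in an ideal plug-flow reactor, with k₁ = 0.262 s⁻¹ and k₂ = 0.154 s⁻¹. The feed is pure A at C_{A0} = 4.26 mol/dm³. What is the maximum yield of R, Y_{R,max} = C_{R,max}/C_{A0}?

Evaluating C_R at τ_opt = ln(k₂/k₁)/(k₂−k₁) gives C_{R,max}/C_{A0} = (k₁/k₂)^[k₂/(k₂−k₁)].
= (0.262/0.154)^(0.154/(0.154−0.262)) = (1.701)^(-1.426) = 0.4687.

0.469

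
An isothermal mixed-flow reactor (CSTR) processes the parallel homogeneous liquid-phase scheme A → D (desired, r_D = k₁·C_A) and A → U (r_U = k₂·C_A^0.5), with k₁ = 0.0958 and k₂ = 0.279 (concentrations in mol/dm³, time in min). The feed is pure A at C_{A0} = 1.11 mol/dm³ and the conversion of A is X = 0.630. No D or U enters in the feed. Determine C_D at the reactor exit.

Exit C_A = C_{A0}(1−X) = 1.11×0.370 = 0.4107 mol/dm³.
Rates in a CSTR are evaluated at the outlet concentration: r_D = 0.0958×0.4107 = 0.03935, r_U = 0.279×0.4107^0.5 = 0.1788.
Fraction of consumed A going to D: r_D/(r_D+r_U) = 0.1804.
C_D = 0.1804·C_{A0}·X = 0.1804×1.11×0.630 = 0.126 mol/dm³.

0.126 mol/dm³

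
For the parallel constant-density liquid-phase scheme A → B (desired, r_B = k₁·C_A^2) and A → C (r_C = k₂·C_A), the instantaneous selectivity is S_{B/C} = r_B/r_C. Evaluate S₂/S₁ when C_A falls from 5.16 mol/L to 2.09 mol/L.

0.405

S_{B/C} = (k₁/k₂)·C_A, so S₂/S₁ = (C_{A,2}/C_{A,1}).
= 2.09/5.16 = 0.405.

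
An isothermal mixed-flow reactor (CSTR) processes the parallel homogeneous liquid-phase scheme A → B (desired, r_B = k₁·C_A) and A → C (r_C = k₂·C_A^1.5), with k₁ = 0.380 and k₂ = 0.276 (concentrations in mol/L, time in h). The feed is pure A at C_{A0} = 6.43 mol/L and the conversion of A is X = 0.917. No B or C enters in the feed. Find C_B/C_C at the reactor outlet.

Exit C_A = C_{A0}(1−X) = 6.43×0.0830 = 0.5337 mol/L.
In a CSTR the entire volume is at exit conditions, so r_B = 0.380×0.5337 = 0.2028 and r_C = 0.276×0.5337^1.5 = 0.1076.
Overall selectivity = C_B/C_C = r_Bτ/(r_Cτ) = r_B/r_C = 1.88.

1.88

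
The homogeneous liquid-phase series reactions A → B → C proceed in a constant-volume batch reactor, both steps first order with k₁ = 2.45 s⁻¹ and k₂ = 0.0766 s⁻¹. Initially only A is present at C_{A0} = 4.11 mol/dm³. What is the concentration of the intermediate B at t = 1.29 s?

3.66 mol/dm³

The intermediate concentration in a first-order A→B→C sequence is C_B = k₁C_{A0}(e^(−k₁t) − e^(−k₂t))/(k₂−k₁).
e^(−k₁t) = e^(−2.45×1.29) = e^(−3.161) = 0.04240; e^(−k₂t) = e^(−0.09881) = 0.9059.
C_B = 2.45×4.11/(0.0766−2.45) × (0.04240−0.9059) = (-4.243)×(-0.8635) = 3.664 mol/dm³.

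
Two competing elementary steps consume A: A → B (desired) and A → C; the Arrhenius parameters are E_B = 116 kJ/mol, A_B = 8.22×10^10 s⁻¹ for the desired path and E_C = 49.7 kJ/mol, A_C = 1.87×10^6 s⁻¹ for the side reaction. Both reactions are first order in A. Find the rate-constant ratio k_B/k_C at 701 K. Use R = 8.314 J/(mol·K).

0.504

k_B/k_C = (A_B/A_C)·exp[−(E_B−E_C)/(RT)] = (A_B/A_C)·exp[(E_C−E_B)/(RT)].
(E_C−E_B)/(RT) = (49.7−116)×10³/(8.314×701) = -66300/5828 = -11.38.
k_B/k_C = (8.22×10^10/1.87×10^6)·exp(-11.38) = 43957 × 1.147×10^-5 = 0.504.
Since E_B > E_C, raising the temperature improves selectivity toward B.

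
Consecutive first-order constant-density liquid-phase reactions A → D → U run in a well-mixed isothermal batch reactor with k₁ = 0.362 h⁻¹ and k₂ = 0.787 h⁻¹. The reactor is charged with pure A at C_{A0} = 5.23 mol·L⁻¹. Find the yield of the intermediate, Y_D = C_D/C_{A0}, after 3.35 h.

0.192

The intermediate concentration in a first-order A→B→C sequence is C_D = k₁C_{A0}(e^(−k₁t) − e^(−k₂t))/(k₂−k₁).
e^(−k₁t) = e^(−0.362×3.35) = e^(−1.213) = 0.2974; e^(−k₂t) = e^(−2.636) = 0.07162.
C_D = 0.362×5.23/(0.787−0.362) × (0.2974−0.07162) = 4.455×0.2258 = 1.006 mol·L⁻¹.
Y_D = C_D/C_{A0} = 1.006/5.23 = 0.192.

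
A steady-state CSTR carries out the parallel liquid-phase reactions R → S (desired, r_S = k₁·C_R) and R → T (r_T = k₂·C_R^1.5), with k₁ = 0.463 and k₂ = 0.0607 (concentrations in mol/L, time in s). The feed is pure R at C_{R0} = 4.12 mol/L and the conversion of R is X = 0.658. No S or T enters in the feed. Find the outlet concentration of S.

2.35 mol/L

Exit C_R = C_{R0}(1−X) = 4.12×0.342 = 1.409 mol/L.
Rates in a CSTR are evaluated at the outlet concentration: r_S = 0.463×1.409 = 0.6524, r_T = 0.0607×1.409^1.5 = 0.1015.
Fraction of consumed R going to S: r_S/(r_S+r_T) = 0.8653.
C_S = 0.8653·C_{R0}·X = 0.8653×4.12×0.658 = 2.35 mol/L.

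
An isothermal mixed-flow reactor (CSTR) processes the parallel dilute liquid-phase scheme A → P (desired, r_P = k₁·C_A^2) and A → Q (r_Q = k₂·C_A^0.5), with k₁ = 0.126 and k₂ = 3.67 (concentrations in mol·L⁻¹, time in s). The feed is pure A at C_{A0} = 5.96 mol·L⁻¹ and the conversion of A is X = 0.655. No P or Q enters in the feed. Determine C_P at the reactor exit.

Exit C_A = C_{A0}(1−X) = 5.96×0.345 = 2.056 mol·L⁻¹.
A CSTR operates uniformly at the exit composition, giving r_P = 0.5327 and r_Q = 5.263 (each k·C_A^n at C_A = 2.056).
Fraction of consumed A going to P: r_P/(r_P+r_Q) = 0.09192.
C_P = 0.09192·C_{A0}·X = 0.09192×5.96×0.655 = 0.359 mol·L⁻¹.

0.359 mol·L⁻¹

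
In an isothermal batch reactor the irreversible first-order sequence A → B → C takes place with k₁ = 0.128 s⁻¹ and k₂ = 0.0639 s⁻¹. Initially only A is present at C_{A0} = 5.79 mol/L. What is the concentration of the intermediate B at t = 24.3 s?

1.93 mol/L

For first-order series with pure A initially, C_B(t) = k₁C_{A0}/(k₂−k₁)·(e^(−k₁t) − e^(−k₂t)).
e^(−k₁t) = e^(−0.128×24.3) = e^(−3.110) = 0.04458; e^(−k₂t) = e^(−1.553) = 0.2117.
C_B = 0.128×5.79/(0.0639−0.128) × (0.04458−0.2117) = (-11.56)×(-0.1671) = 1.932 mol/L.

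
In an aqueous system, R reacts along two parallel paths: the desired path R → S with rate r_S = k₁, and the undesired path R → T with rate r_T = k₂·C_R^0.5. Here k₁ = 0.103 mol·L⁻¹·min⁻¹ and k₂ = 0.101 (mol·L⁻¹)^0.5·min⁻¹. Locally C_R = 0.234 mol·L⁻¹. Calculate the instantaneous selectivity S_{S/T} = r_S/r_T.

2.11

S_{S/T} = r_S/r_T = (k₁)/(k₂·C_R^0.5) = (k₁/k₂)·C_R^-0.5.
= (0.103) / (0.101×0.2340^0.5) = 0.1030/0.04886 = 2.11.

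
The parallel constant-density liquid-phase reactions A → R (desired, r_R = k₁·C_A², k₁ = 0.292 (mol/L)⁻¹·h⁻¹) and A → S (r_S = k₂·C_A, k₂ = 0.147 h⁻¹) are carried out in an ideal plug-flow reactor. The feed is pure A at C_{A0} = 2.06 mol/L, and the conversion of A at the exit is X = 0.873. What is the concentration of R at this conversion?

1.19 mol/L

C_A = C_{A0}(1−X) = 0.2616 mol/L.
Along a PFR/batch, dC_S/dC_A = −r_S/(r_R+r_S) = −k₂/(k₂+k₁·C_A).
Integrating from C_{A0} to C_A: C_S = (0.147/0.292)·ln[(0.147+0.292·2.06)/(0.147+0.292·0.262)] = 0.5034·ln(0.7485/0.2234) = 0.6087 mol/L.
Then C_R = (C_{A0}−C_A) − C_S = 1.798 − 0.6087 = 1.190 mol/L.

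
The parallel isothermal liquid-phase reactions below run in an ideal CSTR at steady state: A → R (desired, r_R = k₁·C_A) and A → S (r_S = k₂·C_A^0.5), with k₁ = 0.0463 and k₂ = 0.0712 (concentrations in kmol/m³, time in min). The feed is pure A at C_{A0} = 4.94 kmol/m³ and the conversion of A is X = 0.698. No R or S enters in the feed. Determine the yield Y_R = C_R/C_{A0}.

Exit C_A = C_{A0}(1−X) = 4.94×0.302 = 1.492 kmol/m³.
In a CSTR the entire volume is at exit conditions, so r_R = 0.0463×1.492 = 0.06907 and r_S = 0.0712×1.492^0.5 = 0.08697.
Fraction of consumed A going to R: r_R/(r_R+r_S) = 0.4427.
C_R = 0.4427·C_{A0}·X = 0.4427×4.94×0.698 = 1.53 kmol/m³; Y_R = C_R/C_{A0} = 0.309.

0.309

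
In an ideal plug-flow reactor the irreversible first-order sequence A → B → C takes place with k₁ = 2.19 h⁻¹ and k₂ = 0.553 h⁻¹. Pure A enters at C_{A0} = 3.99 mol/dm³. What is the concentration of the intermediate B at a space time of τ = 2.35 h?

For first-order series with pure A initially, C_B(τ) = k₁C_{A0}/(k₂−k₁)·(e^(−k₁τ) − e^(−k₂τ)).
e^(−k₁τ) = e^(−2.19×2.35) = e^(−5.146) = 0.005820; e^(−k₂τ) = e^(−1.300) = 0.2727.
C_B = 2.19×3.99/(0.553−2.19) × (0.005820−0.2727) = (-5.338)×(-0.2668) = 1.424 mol/dm³.

1.42 mol/dm³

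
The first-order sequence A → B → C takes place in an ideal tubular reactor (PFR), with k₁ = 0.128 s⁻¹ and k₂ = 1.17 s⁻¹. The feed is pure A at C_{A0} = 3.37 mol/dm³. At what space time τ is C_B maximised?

For first-order series the maximum of C_B occurs at τ_opt = ln(k₂/k₁)/(k₂−k₁).
= ln(1.17/0.128)/(1.17−0.128) = ln(9.141)/1.042 = 2.213/1.042 = 2.12 s.

2.12 s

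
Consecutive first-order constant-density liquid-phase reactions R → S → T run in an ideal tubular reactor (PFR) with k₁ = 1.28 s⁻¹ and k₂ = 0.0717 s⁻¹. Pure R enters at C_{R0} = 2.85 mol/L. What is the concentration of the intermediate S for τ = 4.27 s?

For first-order series with pure R initially, C_S(τ) = k₁C_{R0}/(k₂−k₁)·(e^(−k₁τ) − e^(−k₂τ)).
e^(−k₁τ) = e^(−1.28×4.27) = e^(−5.466) = 0.004230; e^(−k₂τ) = e^(−0.3062) = 0.7363.
C_S = 1.28×2.85/(0.0717−1.28) × (0.004230−0.7363) = (-3.019)×(-0.7320) = 2.210 mol/L.

2.21 mol/L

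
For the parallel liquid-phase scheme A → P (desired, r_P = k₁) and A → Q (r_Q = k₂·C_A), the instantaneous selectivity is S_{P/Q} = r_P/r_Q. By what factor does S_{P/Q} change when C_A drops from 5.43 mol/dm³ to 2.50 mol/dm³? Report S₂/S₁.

2.17

S_{P/Q} = (k₁/k₂)·C_A⁻¹, so S₂/S₁ = (C_{A,2}/C_{A,1})⁻¹.
= 5.43/2.50 = 2.17.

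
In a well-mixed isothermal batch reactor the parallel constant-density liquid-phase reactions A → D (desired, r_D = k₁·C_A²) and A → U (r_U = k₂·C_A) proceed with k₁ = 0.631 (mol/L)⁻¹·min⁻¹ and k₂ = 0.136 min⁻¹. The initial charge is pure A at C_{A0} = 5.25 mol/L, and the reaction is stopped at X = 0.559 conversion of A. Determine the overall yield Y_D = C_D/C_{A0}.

0.527

C_A = C_{A0}(1−X) = 2.315 mol/L.
Along a PFR/batch, dC_U/dC_A = −r_U/(r_D+r_U) = −k₂/(k₂+k₁·C_A).
Integrating from C_{A0} to C_A: C_U = (0.136/0.631)·ln[(0.136+0.631·5.25)/(0.136+0.631·2.32)] = 0.2155·ln(3.449/1.597) = 0.1659 mol/L.
Then C_D = (C_{A0}−C_A) − C_U = 2.935 − 0.1659 = 2.769 mol/L.
Y_D = C_D/C_{A0} = 2.769/5.25 = 0.527.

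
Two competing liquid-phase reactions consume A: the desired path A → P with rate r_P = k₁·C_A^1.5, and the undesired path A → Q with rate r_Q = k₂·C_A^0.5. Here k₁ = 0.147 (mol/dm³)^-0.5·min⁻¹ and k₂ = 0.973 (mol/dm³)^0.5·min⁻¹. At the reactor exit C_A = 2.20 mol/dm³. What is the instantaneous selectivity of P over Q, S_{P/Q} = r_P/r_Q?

S_{P/Q} = r_P/r_Q = (k₁·C_A^1.5)/(k₂·C_A^0.5) = (k₁/k₂)·C_A.
= (0.147×2.200^1.5) / (0.973×2.200^0.5) = 0.4797/1.443 = 0.332.
Since the desired path is higher order in A, keeping C_A high (PFR or concentrated feed) favours P.

0.332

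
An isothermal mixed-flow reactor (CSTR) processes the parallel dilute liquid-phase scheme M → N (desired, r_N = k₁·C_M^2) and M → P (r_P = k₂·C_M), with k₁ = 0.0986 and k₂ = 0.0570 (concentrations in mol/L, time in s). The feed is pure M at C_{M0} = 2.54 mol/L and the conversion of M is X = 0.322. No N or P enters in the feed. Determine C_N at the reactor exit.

Exit C_M = C_{M0}(1−X) = 2.54×0.678 = 1.722 mol/L.
In a CSTR the entire volume is at exit conditions, so r_N = 0.0986×1.722^2 = 0.2924 and r_P = 0.0570×1.722 = 0.09816.
Fraction of consumed M going to N: r_N/(r_N+r_P) = 0.7487.
C_N = 0.7487·C_{M0}·X = 0.7487×2.54×0.322 = 0.612 mol/L.

0.612 mol/L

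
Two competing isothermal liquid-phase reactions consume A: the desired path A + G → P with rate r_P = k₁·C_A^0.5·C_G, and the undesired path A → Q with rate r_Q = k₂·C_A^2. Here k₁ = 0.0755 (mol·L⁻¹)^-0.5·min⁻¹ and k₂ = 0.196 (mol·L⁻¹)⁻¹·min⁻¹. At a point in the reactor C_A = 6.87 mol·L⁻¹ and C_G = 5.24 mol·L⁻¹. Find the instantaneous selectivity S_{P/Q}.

S_{P/Q} = r_P/r_Q = (k₁·C_A^0.5·C_G)/(k₂·C_A^2) = (k₁/k₂)·C_A^-1.5·C_G.
= (0.0755×6.870^0.5×5.240) / (0.196×6.870^2) = 1.037/9.251 = 0.112.

0.112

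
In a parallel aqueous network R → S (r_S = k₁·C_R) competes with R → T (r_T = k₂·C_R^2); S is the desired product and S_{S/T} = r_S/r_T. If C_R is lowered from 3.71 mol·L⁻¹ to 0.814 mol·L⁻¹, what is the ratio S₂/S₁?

S_{S/T} = (k₁/k₂)·C_R⁻¹, so S₂/S₁ = (C_{R,2}/C_{R,1})⁻¹.
= 3.71/0.814 = 4.56.
Selectivity toward S rises as C_R falls — low-concentration operation is favoured.

4.56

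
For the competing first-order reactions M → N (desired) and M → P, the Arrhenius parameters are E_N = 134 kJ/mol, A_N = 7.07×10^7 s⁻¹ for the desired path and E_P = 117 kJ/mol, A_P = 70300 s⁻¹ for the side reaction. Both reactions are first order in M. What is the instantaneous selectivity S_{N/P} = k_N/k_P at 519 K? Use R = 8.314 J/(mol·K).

With equal orders, S_{N/P} = k_N/k_P = (A_N/A_P)·exp[(E_P−E_N)/(RT)].
(E_P−E_N)/(RT) = (117−134)×10³/(8.314×519) = -17000/4315 = -3.940.
k_N/k_P = (7.07×10^7/70300)·exp(-3.940) = 1006 × 0.01945 = 19.6.

19.6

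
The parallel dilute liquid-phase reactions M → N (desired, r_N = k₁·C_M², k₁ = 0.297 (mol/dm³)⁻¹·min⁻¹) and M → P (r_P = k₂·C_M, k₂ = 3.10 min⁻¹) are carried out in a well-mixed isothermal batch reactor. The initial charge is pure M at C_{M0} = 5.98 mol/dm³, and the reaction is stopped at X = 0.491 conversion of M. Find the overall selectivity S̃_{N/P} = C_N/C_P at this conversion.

0.428

C_M = C_{M0}(1−X) = 3.044 mol/dm³.
Along a PFR/batch, dC_P/dC_M = −r_P/(r_N+r_P) = −k₂/(k₂+k₁·C_M).
Integrating from C_{M0} to C_M: C_P = (3.10/0.297)·ln[(3.10+0.297·5.98)/(3.10+0.297·3.04)] = 10.44·ln(4.876/4.004) = 2.057 mol/dm³.
Then C_N = (C_{M0}−C_M) − C_P = 2.936 − 2.057 = 0.8795 mol/dm³.
S̃_{N/P} = C_N/C_P = 0.8795/2.057 = 0.428.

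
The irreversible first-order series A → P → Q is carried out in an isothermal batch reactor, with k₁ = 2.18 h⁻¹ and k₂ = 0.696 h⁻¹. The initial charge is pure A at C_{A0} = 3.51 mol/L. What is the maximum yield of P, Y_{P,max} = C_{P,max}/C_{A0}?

0.585

At the optimum, C_{P,max}/C_{A0} = (k₁/k₂)^[k₂/(k₂−k₁)].
= (2.18/0.696)^(0.696/(0.696−2.18)) = (3.132)^(-0.4690) = 0.5854.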